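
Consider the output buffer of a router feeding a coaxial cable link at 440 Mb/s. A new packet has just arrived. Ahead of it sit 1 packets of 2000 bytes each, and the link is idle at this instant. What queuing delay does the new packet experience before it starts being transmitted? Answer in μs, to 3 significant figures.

Each queued packet: L/R = 16000/440000000 = 36.3636 μs.
1 queued → 36.3636 μs.
Queuing delay = 36.4 μs.

36.4 μs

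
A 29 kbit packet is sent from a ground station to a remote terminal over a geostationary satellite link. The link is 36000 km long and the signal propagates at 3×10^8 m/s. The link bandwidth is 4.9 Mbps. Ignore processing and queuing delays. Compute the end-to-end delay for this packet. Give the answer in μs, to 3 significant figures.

L = 29000 bits.
Transmission delay = L/R = 29000 / 4900000 = 5918.37 μs.
Propagation delay = d/s = 36000000 m / 300000000 m/s = 120000 μs.
Total = 126000 μs.

126000 μs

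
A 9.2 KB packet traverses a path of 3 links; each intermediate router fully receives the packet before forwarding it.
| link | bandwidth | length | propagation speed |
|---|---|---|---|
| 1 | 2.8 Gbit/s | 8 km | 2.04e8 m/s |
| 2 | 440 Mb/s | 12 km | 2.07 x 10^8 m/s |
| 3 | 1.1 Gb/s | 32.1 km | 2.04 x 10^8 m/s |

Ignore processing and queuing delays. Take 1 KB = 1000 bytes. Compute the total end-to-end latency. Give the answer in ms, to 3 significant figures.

L = 73600 bits.
Transmission delays (L/R per hop): 0.0262857, 0.167273, 0.0669091 ms; sum = 0.260468 ms.
Propagation delays (d/s per hop): 0.0392157, 0.057971, 0.157353 ms; sum = 0.25454 ms.
End-to-end = 0.515 ms.

0.515 ms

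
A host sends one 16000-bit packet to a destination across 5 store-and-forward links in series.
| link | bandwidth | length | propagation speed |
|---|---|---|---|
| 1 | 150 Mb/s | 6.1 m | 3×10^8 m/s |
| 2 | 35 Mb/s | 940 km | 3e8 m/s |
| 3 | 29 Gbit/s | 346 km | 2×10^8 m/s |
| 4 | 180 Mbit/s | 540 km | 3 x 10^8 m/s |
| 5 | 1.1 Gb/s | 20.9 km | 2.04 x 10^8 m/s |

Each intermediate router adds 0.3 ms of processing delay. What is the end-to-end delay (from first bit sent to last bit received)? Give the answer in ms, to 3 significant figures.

8.63 ms

Transmission delays (L/R per hop): 0.106667, 0.457143, 0.000551724, 0.0888889, 0.0145455 ms; sum = 0.667796 ms.
Propagation delays (d/s per hop): 2.03333e-05, 3.13333, 1.73, 1.8, 0.102451 ms; sum = 6.7658 ms.
Processing at 4 router(s): 4 × 0.3 ms = 1.2 ms.
End-to-end = 8.63 ms.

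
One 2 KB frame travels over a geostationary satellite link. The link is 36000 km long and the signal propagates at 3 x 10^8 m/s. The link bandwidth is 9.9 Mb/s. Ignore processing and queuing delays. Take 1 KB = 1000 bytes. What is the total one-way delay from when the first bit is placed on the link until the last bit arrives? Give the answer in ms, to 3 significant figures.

122 ms

L = 16000 bits.
Transmission delay = L/R = 16000 / 9900000 = 1.61616 ms.
Propagation delay = d/s = 36000000 m / 300000000 m/s = 120 ms.
Total = 122 ms.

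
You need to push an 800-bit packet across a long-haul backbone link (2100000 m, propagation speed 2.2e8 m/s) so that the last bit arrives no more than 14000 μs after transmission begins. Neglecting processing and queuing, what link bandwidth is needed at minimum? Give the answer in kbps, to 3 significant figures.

180 kbps

Propagation delay = 2100000 / 2.2e+08 = 9545.45 μs.
Transmission budget = 14000 − 9545.45 = 4454.55 μs.
R ≥ L / t_tx = 800 bits / 0.00445455 s = 180 kbps.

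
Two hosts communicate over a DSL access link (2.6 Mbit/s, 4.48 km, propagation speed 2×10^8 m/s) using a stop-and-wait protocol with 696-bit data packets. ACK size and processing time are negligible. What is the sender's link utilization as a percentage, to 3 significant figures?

85.7 %

t_tx = L/R = 696/2600000 = 0.000267692 s.
t_prop = 4480/200000000 = 2.24e-05 s; RTT = 4.48e-05 s.
Cycle = t_tx + RTT = 0.000312492 s.
Utilization = t_tx / cycle = 0.000267692/0.000312492 = 85.7 %.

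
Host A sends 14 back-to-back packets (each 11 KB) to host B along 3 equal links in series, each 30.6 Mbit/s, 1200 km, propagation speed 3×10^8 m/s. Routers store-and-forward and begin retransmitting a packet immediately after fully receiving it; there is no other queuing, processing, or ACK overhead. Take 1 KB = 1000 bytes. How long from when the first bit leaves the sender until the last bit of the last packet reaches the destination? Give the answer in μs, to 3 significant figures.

58000 μs

Per-hop transmission t_tx = L/R = 88000/30600000 = 2875.82 μs.
Per-hop propagation t_prop = 1200000/300000000 = 4000 μs.
Pipeline fill: first packet needs 3·t_tx to clear all hops; remaining 13 packets each add one t_tx.
Total = (3+14-1)·t_tx + 3·t_prop = 16·2875.82 + 3·4000 = 58000 μs.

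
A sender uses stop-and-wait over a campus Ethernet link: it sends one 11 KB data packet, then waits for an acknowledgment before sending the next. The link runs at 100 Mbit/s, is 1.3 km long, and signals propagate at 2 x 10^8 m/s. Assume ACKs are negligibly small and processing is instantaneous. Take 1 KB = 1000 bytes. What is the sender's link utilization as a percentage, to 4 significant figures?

98.54 %

t_tx = L/R = 88000/100000000 = 0.00088 s.
t_prop = 1300/200000000 = 6.5e-06 s; RTT = 1.3e-05 s.
Cycle = t_tx + RTT = 0.000893 s.
Utilization = t_tx / cycle = 0.00088/0.000893 = 98.54 %.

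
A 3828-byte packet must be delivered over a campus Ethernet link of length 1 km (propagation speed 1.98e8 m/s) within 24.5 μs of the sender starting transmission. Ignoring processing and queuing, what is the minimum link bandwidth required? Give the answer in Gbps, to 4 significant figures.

1.575 Gbps

L = 30624 bits.
Propagation delay = 1000 / 198000000 = 5.05051 μs.
Transmission budget = 24.5 − 5.05051 = 19.4495 μs.
R ≥ L / t_tx = 30624 bits / 1.94495e-05 s = 1.575 Gbps.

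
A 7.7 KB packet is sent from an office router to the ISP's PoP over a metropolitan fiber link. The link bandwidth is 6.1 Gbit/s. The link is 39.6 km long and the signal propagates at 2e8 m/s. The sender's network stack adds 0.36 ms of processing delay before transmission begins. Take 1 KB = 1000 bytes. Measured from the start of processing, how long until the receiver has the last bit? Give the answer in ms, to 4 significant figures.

L = 61600 bits.
Transmission delay = L/R = 61600 / 6100000000 = 0.0100984 ms.
Propagation delay = d/s = 39600 m / 200000000 m/s = 0.198 ms.
Plus processing delay 0.36 ms = 0.36 ms.
Total = 0.5681 ms.

0.5681 ms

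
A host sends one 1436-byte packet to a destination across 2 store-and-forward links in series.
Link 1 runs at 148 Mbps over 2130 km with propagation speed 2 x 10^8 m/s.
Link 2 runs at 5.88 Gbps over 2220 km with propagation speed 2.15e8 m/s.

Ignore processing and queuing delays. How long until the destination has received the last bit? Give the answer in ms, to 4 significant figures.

L = 1436 × 8 = 11488 bits.
Transmission delays (L/R per hop): 0.0776216, 0.00195374 ms; sum = 0.0795754 ms.
Propagation delays (d/s per hop): 10.65, 10.3256 ms; sum = 20.9756 ms.
End-to-end = 21.06 ms.

21.06 ms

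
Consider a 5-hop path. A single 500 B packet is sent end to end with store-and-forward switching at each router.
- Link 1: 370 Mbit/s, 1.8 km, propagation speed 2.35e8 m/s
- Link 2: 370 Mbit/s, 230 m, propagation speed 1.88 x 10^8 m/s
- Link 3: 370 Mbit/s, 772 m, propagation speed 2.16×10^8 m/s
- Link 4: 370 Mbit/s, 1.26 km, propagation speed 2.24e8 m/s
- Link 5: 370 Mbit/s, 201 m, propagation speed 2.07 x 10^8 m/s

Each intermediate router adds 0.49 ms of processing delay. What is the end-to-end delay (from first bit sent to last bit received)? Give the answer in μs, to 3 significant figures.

2030 μs

L = 500 × 8 = 4000 bits.
Transmission delay per hop = L/R = 4000/370000000 = 10.8108 μs; 5 hops → 54.0541 μs.
Propagation delays (d/s per hop): 7.65957, 1.2234, 3.57407, 5.625, 0.971014 μs; sum = 19.0531 μs.
Processing at 4 router(s): 4 × 0.49 ms = 1960 μs.
End-to-end = 2030 μs.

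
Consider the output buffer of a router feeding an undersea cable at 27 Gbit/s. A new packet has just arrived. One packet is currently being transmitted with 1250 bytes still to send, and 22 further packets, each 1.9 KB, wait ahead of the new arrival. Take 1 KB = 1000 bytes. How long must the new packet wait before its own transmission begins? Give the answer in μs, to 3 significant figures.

12.8 μs

Each queued packet: L/R = 15200/27000000000 = 0.562963 μs.
22 queued → 12.3852 μs.
Plus remaining 10000 bits of current packet: 0.37037 μs.
Queuing delay = 12.8 μs.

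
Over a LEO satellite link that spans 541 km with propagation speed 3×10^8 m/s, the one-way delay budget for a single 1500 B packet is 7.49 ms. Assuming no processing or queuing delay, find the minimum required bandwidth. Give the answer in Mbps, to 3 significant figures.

L = 12000 bits.
Propagation delay = 541000 / 300000000 = 1.80333 ms.
Transmission budget = 7.49 − 1.80333 = 5.68667 ms.
R ≥ L / t_tx = 12000 bits / 0.00568667 s = 2.11 Mbps.

2.11 Mbps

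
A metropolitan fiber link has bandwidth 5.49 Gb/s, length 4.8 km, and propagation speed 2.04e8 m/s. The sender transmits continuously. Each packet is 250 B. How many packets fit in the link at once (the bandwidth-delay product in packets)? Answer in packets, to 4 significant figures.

64.59 packets

Propagation delay = 4800 / 204000000 = 2.35294e-05 s.
BDP = R × t_prop = 5490000000 × 2.35294e-05 = 129176 bits.
In packets of 2000 bits: 64.59 packets.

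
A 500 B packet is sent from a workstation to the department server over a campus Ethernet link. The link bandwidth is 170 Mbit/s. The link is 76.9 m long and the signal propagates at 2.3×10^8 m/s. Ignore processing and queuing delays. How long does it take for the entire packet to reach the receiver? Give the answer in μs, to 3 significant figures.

L = 500 × 8 = 4000 bits.
Transmission delay = L/R = 4000 / 170000000 = 23.5294 μs.
Propagation delay = d/s = 76.9 m / 2.3e+08 m/s = 0.334348 μs.
Total = 23.9 μs.

23.9 μs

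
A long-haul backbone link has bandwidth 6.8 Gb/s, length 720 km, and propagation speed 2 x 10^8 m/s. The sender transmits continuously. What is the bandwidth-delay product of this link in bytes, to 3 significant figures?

3060000 bytes

Propagation delay = 720000 / 200000000 = 0.0036 s.
BDP = R × t_prop = 6800000000 × 0.0036 = 24480000 bits.
In bytes: 24480000/8 = 3060000 bytes.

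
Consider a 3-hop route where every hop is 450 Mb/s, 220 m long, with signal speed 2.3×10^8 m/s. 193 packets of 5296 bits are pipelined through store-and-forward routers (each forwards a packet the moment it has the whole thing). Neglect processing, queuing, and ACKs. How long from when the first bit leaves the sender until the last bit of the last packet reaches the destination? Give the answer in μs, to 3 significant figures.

2300 μs

Per-hop transmission t_tx = L/R = 5296/450000000 = 11.7689 μs.
Per-hop propagation t_prop = 220/2.3e+08 = 0.956522 μs.
Pipeline fill: first packet needs 3·t_tx to clear all hops; remaining 192 packets each add one t_tx.
Total = (3+193-1)·t_tx + 3·t_prop = 195·11.7689 + 3·0.956522 = 2300 μs.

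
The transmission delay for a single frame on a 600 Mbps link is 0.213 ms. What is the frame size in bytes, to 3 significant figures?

16000 bytes

L = R × t_tx = 600000000 b/s × 0.000213 s = 127800 bits.
In bytes: 127800 / 8 = 16000 bytes.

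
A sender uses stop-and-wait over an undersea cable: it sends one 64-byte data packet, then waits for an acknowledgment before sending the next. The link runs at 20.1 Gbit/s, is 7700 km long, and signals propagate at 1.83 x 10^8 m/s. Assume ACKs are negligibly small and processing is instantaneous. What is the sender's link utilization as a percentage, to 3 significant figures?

0.0000303 %

t_tx = L/R = 512/20100000000 = 2.54726e-08 s.
t_prop = 7700000/183000000 = 0.0420765 s; RTT = 0.084153 s.
Cycle = t_tx + RTT = 0.084153 s.
Utilization = t_tx / cycle = 2.54726e-08/0.084153 = 0.0000303 %.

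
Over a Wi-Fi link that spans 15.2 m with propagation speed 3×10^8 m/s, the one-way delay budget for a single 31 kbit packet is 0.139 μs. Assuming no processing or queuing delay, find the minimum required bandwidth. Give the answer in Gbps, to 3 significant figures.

351 Gbps

Propagation delay = 15.2 / 300000000 = 0.0506667 μs.
Transmission budget = 0.139 − 0.0506667 = 0.0883333 μs.
R ≥ L / t_tx = 31000 bits / 8.83333e-08 s = 351 Gbps.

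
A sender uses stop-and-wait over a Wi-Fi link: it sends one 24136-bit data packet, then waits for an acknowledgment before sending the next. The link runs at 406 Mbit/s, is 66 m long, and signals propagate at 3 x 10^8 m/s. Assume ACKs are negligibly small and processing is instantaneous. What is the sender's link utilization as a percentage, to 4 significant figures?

t_tx = L/R = 24136/406000000 = 5.94483e-05 s.
t_prop = 66/300000000 = 2.2e-07 s; RTT = 4.4e-07 s.
Cycle = t_tx + RTT = 5.98883e-05 s.
Utilization = t_tx / cycle = 5.94483e-05/5.98883e-05 = 99.27 %.

99.27 %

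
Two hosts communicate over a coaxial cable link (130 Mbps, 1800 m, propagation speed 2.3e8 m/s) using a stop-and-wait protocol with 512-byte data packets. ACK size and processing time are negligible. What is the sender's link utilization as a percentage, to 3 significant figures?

t_tx = L/R = 4096/130000000 = 3.15077e-05 s.
t_prop = 1800/2.3e+08 = 7.82609e-06 s; RTT = 1.56522e-05 s.
Cycle = t_tx + RTT = 4.71599e-05 s.
Utilization = t_tx / cycle = 3.15077e-05/4.71599e-05 = 66.8 %.

66.8 %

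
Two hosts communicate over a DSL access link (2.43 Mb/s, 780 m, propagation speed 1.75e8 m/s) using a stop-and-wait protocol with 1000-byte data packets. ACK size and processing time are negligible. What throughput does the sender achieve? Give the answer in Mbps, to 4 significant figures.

t_tx = L/R = 8000/2430000 = 0.00329218 s.
t_prop = 780/175000000 = 4.45714e-06 s; RTT = 8.91429e-06 s.
Cycle = t_tx + RTT = 0.0033011 s.
Throughput = L / cycle = 8000 / 0.0033011 = 2.423 Mbps.

2.423 Mbps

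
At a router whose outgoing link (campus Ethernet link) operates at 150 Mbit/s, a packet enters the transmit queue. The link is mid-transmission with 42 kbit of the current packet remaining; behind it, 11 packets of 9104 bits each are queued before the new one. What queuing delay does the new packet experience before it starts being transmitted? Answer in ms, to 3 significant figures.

0.948 ms

Each queued packet: L/R = 9104/150000000 = 0.0606933 ms.
11 queued → 0.667627 ms.
Plus remaining 42000 bits of current packet: 0.28 ms.
Queuing delay = 0.948 ms.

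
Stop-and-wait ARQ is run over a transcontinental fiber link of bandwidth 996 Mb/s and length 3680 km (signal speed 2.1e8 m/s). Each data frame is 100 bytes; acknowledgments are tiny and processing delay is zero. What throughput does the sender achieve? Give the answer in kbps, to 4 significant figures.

t_tx = L/R = 800/996000000 = 8.03213e-07 s.
t_prop = 3680000/210000000 = 0.0175238 s; RTT = 0.0350476 s.
Cycle = t_tx + RTT = 0.0350484 s.
Throughput = L / cycle = 800 / 0.0350484 = 22.83 kbps.

22.83 kbps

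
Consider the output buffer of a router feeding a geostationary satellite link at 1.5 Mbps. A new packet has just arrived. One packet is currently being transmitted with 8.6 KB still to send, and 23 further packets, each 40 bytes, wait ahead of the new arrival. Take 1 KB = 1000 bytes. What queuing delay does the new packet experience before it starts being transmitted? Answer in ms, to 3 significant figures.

Each queued packet: L/R = 320/1500000 = 0.213333 ms.
23 queued → 4.90667 ms.
Plus remaining 68800 bits of current packet: 45.8667 ms.
Queuing delay = 50.8 ms.

50.8 ms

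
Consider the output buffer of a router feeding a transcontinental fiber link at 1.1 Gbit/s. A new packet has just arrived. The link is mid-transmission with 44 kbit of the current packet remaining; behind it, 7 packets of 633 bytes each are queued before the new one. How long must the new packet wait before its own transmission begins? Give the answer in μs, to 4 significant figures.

72.23 μs

Each queued packet: L/R = 5064/1100000000 = 4.60364 μs.
7 queued → 32.2255 μs.
Plus remaining 44000 bits of current packet: 40 μs.
Queuing delay = 72.23 μs.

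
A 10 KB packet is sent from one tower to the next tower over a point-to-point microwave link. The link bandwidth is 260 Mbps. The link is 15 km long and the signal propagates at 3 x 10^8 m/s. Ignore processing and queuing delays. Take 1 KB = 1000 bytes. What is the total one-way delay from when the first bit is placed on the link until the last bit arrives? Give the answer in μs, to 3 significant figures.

L = 80000 bits.
Transmission delay = L/R = 80000 / 260000000 = 307.692 μs.
Propagation delay = d/s = 15000 m / 300000000 m/s = 50 μs.
Total = 358 μs.

358 μs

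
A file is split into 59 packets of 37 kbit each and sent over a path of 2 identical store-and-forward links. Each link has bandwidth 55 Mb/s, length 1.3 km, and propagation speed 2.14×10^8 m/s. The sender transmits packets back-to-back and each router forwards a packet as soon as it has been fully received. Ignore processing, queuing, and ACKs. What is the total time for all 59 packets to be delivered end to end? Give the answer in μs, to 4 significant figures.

Per-hop transmission t_tx = L/R = 37000/55000000 = 672.727 μs.
Per-hop propagation t_prop = 1300/214000000 = 6.07477 μs.
Pipeline fill: first packet needs 2·t_tx to clear all hops; remaining 58 packets each add one t_tx.
Total = (2+59-1)·t_tx + 2·t_prop = 60·672.727 + 2·6.07477 = 40380 μs.

40380 μs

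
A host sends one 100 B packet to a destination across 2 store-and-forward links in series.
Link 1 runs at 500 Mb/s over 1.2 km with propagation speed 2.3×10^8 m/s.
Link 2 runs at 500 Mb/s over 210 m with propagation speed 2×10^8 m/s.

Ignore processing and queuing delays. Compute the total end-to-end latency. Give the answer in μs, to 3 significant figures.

9.47 μs

L = 100 × 8 = 800 bits.
Transmission delay per hop = L/R = 800/500000000 = 1.6 μs; 2 hops → 3.2 μs.
Propagation delays (d/s per hop): 5.21739, 1.05 μs; sum = 6.26739 μs.
End-to-end = 9.47 μs.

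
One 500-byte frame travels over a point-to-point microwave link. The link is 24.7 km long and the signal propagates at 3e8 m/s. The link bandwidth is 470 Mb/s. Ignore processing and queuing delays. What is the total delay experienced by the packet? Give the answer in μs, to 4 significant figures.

90.84 μs

L = 500 × 8 = 4000 bits.
Transmission delay = L/R = 4000 / 470000000 = 8.51064 μs.
Propagation delay = d/s = 24700 m / 300000000 m/s = 82.3333 μs.
Total = 90.84 μs.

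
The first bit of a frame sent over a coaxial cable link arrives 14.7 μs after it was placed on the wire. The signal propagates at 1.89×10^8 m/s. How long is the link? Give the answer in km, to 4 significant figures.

2.778 km

d = s × t_prop = 189000000 × 1.47e-05 = 2.778 km.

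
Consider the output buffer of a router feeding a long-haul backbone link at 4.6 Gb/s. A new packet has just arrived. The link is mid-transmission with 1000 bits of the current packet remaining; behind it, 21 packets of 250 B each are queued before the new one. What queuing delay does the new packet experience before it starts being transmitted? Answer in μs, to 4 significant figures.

Each queued packet: L/R = 2000/4600000000 = 0.434783 μs.
21 queued → 9.13043 μs.
Plus remaining 1000 bits of current packet: 0.217391 μs.
Queuing delay = 9.348 μs.

9.348 μs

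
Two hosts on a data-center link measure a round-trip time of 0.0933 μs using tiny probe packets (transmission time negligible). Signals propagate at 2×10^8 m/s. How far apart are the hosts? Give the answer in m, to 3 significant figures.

9.33 m

One-way propagation = RTT/2 = 0.04665 μs.
d = s × t = 200000000 × 4.665e-08 = 9.33 m.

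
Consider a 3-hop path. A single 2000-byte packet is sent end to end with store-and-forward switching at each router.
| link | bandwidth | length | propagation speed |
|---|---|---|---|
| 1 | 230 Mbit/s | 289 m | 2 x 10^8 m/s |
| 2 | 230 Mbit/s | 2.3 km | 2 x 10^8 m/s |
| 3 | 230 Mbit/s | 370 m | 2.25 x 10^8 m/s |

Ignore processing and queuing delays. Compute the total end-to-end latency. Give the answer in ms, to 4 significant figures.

L = 2000 × 8 = 16000 bits.
Transmission delay per hop = L/R = 16000/230000000 = 0.0695652 ms; 3 hops → 0.208696 ms.
Propagation delays (d/s per hop): 0.001445, 0.0115, 0.00164444 ms; sum = 0.0145894 ms.
End-to-end = 0.2233 ms.

0.2233 ms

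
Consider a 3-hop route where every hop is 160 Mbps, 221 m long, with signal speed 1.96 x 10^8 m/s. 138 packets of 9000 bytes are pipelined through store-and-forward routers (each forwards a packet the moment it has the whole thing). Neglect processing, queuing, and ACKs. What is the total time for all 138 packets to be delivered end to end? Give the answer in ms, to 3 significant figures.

Per-hop transmission t_tx = L/R = 72000/160000000 = 0.45 ms.
Per-hop propagation t_prop = 221/196000000 = 0.00112755 ms.
Pipeline fill: first packet needs 3·t_tx to clear all hops; remaining 137 packets each add one t_tx.
Total = (3+138-1)·t_tx + 3·t_prop = 140·0.45 + 3·0.00112755 = 63.0 ms.

63.0 ms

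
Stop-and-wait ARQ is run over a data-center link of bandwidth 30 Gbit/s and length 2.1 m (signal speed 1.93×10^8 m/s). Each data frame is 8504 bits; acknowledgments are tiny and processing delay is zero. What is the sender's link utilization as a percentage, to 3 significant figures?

92.9 %

t_tx = L/R = 8504/30000000000 = 2.83467e-07 s.
t_prop = 2.1/193000000 = 1.08808e-08 s; RTT = 2.17617e-08 s.
Cycle = t_tx + RTT = 3.05228e-07 s.
Utilization = t_tx / cycle = 2.83467e-07/3.05228e-07 = 92.9 %.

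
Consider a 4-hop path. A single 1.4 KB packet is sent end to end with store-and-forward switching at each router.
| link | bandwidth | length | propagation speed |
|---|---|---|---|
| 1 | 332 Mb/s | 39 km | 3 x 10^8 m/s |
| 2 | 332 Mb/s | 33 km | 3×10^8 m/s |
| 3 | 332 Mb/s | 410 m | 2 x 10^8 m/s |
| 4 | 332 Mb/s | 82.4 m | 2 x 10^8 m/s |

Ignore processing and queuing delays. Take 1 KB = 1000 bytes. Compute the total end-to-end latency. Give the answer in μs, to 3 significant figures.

L = 11200 bits.
Transmission delay per hop = L/R = 11200/332000000 = 33.7349 μs; 4 hops → 134.94 μs.
Propagation delays (d/s per hop): 130, 110, 2.05, 0.412 μs; sum = 242.462 μs.
End-to-end = 377 μs.

377 μs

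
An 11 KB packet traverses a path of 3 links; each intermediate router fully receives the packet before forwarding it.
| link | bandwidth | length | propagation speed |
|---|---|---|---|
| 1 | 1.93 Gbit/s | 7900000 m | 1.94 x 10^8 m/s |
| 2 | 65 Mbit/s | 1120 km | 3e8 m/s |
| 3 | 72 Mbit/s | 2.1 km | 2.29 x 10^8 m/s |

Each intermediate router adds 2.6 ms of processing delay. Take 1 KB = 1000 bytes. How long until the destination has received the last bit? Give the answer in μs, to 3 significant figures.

52300 μs

L = 88000 bits.
Transmission delays (L/R per hop): 45.5959, 1353.85, 1222.22 μs; sum = 2621.66 μs.
Propagation delays (d/s per hop): 40721.6, 3733.33, 9.17031 μs; sum = 44464.2 μs.
Processing at 2 router(s): 2 × 2.6 ms = 5200 μs.
End-to-end = 52300 μs.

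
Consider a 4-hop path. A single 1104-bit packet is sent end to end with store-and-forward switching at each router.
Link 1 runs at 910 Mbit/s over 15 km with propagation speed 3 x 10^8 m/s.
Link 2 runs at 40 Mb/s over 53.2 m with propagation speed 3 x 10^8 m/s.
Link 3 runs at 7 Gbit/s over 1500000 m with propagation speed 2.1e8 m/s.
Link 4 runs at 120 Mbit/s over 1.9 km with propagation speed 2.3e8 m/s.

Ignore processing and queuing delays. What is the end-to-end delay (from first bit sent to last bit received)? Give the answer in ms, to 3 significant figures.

Transmission delays (L/R per hop): 0.00121319, 0.0276, 0.000157714, 0.0092 ms; sum = 0.0381709 ms.
Propagation delays (d/s per hop): 0.05, 0.000177333, 7.14286, 0.00826087 ms; sum = 7.2013 ms.
End-to-end = 7.24 ms.

7.24 ms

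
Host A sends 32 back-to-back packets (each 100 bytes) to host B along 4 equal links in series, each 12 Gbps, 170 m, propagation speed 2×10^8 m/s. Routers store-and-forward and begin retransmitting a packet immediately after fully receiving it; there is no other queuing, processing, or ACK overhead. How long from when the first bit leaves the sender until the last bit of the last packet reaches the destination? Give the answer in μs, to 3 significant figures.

Per-hop transmission t_tx = L/R = 800/12000000000 = 0.0666667 μs.
Per-hop propagation t_prop = 170/200000000 = 0.85 μs.
Pipeline fill: first packet needs 4·t_tx to clear all hops; remaining 31 packets each add one t_tx.
Total = (4+32-1)·t_tx + 4·t_prop = 35·0.0666667 + 4·0.85 = 5.73 μs.

5.73 μs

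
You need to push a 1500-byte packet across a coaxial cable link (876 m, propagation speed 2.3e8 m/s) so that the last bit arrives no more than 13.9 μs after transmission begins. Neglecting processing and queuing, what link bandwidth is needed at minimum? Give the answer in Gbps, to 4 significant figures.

1.189 Gbps

L = 12000 bits.
Propagation delay = 876 / 2.3e+08 = 3.8087 μs.
Transmission budget = 13.9 − 3.8087 = 10.0913 μs.
R ≥ L / t_tx = 12000 bits / 1.00913e-05 s = 1.189 Gbps.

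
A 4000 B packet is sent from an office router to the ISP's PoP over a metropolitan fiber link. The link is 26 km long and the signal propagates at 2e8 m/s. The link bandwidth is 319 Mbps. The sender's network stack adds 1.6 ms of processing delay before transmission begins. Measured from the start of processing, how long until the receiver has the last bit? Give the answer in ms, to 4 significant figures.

L = 4000 × 8 = 32000 bits.
Transmission delay = L/R = 32000 / 319000000 = 0.100313 ms.
Propagation delay = d/s = 26000 m / 200000000 m/s = 0.13 ms.
Plus processing delay 1.6 ms = 1.6 ms.
Total = 1.830 ms.

1.830 ms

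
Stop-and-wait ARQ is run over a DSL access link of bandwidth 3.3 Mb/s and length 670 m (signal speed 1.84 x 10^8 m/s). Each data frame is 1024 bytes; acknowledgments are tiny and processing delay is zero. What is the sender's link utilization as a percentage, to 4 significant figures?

99.71 %

t_tx = L/R = 8192/3300000 = 0.00248242 s.
t_prop = 670/184000000 = 3.6413e-06 s; RTT = 7.28261e-06 s.
Cycle = t_tx + RTT = 0.00248971 s.
Utilization = t_tx / cycle = 0.00248242/0.00248971 = 99.71 %.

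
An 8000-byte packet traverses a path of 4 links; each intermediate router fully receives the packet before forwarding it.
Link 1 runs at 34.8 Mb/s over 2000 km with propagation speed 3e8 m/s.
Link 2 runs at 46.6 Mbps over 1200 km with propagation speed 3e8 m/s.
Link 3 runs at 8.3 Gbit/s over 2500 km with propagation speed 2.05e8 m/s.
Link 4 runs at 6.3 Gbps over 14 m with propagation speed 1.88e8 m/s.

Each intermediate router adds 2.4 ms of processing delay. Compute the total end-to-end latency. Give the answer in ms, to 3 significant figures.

33.3 ms

L = 8000 × 8 = 64000 bits.
Transmission delays (L/R per hop): 1.83908, 1.37339, 0.00771084, 0.0101587 ms; sum = 3.23034 ms.
Propagation delays (d/s per hop): 6.66667, 4, 12.1951, 7.44681e-05 ms; sum = 22.8619 ms.
Processing at 3 router(s): 3 × 2.4 ms = 7.2 ms.
End-to-end = 33.3 ms.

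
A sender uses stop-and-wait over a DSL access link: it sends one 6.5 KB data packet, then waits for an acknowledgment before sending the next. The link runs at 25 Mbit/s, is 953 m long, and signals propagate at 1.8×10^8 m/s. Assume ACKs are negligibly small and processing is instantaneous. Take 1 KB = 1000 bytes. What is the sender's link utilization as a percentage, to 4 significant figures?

99.49 %

t_tx = L/R = 52000/25000000 = 0.00208 s.
t_prop = 953/180000000 = 5.29444e-06 s; RTT = 1.05889e-05 s.
Cycle = t_tx + RTT = 0.00209059 s.
Utilization = t_tx / cycle = 0.00208/0.00209059 = 99.49 %.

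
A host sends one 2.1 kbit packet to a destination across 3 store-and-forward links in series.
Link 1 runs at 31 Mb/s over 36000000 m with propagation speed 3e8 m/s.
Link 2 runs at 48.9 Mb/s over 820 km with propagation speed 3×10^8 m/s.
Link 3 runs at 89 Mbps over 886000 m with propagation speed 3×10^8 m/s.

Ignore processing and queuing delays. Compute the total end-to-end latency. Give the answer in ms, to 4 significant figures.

L = 2100 bits.
Transmission delays (L/R per hop): 0.0677419, 0.0429448, 0.0235955 ms; sum = 0.134282 ms.
Propagation delays (d/s per hop): 120, 2.73333, 2.95333 ms; sum = 125.687 ms.
End-to-end = 125.8 ms.

125.8 ms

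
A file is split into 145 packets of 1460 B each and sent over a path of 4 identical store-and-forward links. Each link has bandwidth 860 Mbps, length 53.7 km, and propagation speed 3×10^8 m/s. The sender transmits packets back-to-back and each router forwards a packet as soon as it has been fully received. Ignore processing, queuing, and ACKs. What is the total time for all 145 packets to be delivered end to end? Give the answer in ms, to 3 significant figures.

Per-hop transmission t_tx = L/R = 11680/860000000 = 0.0135814 ms.
Per-hop propagation t_prop = 53700/300000000 = 0.179 ms.
Pipeline fill: first packet needs 4·t_tx to clear all hops; remaining 144 packets each add one t_tx.
Total = (4+145-1)·t_tx + 4·t_prop = 148·0.0135814 + 4·0.179 = 2.73 ms.

2.73 ms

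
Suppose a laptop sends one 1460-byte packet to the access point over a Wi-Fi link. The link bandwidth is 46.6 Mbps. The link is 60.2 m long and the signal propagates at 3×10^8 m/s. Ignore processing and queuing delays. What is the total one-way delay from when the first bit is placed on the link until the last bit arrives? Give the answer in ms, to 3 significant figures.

0.251 ms

L = 1460 × 8 = 11680 bits.
Transmission delay = L/R = 11680 / 46600000 = 0.250644 ms.
Propagation delay = d/s = 60.2 m / 300000000 m/s = 0.000200667 ms.
Total = 0.251 ms.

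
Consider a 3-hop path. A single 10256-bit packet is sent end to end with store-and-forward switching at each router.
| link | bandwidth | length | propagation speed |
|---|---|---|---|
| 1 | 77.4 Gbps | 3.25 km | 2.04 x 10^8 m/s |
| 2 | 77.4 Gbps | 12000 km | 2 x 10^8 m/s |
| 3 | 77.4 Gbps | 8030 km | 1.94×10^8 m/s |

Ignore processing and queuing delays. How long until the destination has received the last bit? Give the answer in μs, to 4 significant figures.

Transmission delay per hop = L/R = 10256/77400000000 = 0.132506 μs; 3 hops → 0.397519 μs.
Propagation delays (d/s per hop): 15.9314, 60000, 41391.8 μs; sum = 101408 μs.
End-to-end = 101400 μs.

101400 μs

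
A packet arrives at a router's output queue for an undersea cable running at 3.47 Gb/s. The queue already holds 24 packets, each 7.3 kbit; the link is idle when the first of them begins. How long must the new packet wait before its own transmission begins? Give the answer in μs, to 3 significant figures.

Each queued packet: L/R = 7300/3470000000 = 2.10375 μs.
24 queued → 50.4899 μs.
Queuing delay = 50.5 μs.

50.5 μs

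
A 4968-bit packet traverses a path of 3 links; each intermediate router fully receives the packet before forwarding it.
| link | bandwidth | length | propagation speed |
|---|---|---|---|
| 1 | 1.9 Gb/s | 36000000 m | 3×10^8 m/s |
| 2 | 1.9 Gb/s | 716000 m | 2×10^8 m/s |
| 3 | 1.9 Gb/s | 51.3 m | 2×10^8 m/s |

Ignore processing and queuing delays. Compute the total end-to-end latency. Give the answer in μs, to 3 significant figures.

Transmission delay per hop = L/R = 4968/1900000000 = 2.61474 μs; 3 hops → 7.84421 μs.
Propagation delays (d/s per hop): 120000, 3580, 0.2565 μs; sum = 123580 μs.
End-to-end = 124000 μs.

124000 μs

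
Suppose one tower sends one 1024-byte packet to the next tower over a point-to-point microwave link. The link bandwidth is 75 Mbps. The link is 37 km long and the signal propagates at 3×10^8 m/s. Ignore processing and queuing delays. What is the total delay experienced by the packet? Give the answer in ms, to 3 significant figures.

L = 1024 × 8 = 8192 bits.
Transmission delay = L/R = 8192 / 75000000 = 0.109227 ms.
Propagation delay = d/s = 37000 m / 300000000 m/s = 0.123333 ms.
Total = 0.233 ms.

0.233 ms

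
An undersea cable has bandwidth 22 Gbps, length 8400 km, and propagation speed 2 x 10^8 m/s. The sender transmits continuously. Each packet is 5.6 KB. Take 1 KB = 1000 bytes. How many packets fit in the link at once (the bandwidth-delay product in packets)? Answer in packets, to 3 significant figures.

Propagation delay = 8400000 / 200000000 = 0.042 s.
BDP = R × t_prop = 22000000000 × 0.042 = 924000000 bits.
In packets of 44800 bits: 20600 packets.

20600 packets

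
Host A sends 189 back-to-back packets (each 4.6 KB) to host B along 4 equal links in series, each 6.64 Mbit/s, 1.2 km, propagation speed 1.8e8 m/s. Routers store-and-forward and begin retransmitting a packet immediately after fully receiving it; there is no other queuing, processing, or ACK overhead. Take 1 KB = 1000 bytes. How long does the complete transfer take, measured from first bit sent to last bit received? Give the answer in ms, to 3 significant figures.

Per-hop transmission t_tx = L/R = 36800/6640000 = 5.54217 ms.
Per-hop propagation t_prop = 1200/180000000 = 0.00666667 ms.
Pipeline fill: first packet needs 4·t_tx to clear all hops; remaining 188 packets each add one t_tx.
Total = (4+189-1)·t_tx + 4·t_prop = 192·5.54217 + 4·0.00666667 = 1060 ms.

1060 ms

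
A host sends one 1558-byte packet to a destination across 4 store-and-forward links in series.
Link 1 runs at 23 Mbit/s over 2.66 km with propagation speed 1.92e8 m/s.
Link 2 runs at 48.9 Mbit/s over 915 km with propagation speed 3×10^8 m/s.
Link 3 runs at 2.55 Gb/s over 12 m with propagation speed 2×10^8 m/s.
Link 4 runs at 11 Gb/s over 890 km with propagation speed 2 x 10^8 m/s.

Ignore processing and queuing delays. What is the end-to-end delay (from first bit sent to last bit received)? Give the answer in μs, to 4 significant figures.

8317 μs

L = 1558 × 8 = 12464 bits.
Transmission delays (L/R per hop): 541.913, 254.888, 4.88784, 1.13309 μs; sum = 802.822 μs.
Propagation delays (d/s per hop): 13.8542, 3050, 0.06, 4450 μs; sum = 7513.91 μs.
End-to-end = 8317 μs.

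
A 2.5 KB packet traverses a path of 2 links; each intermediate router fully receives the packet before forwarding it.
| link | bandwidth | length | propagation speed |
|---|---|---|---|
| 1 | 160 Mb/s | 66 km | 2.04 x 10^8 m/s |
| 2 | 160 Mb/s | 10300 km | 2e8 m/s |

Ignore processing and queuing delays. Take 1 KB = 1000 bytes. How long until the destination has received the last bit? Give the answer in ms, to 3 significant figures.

L = 20000 bits.
Transmission delay per hop = L/R = 20000/160000000 = 0.125 ms; 2 hops → 0.25 ms.
Propagation delays (d/s per hop): 0.323529, 51.5 ms; sum = 51.8235 ms.
End-to-end = 52.1 ms.

52.1 ms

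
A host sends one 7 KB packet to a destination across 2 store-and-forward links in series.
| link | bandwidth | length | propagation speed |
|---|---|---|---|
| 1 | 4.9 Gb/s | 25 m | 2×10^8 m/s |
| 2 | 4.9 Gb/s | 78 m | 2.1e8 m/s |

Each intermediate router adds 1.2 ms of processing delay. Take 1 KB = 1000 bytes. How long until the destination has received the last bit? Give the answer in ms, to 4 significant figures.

1.223 ms

L = 56000 bits.
Transmission delay per hop = L/R = 56000/4900000000 = 0.0114286 ms; 2 hops → 0.0228571 ms.
Propagation delays (d/s per hop): 0.000125, 0.000371429 ms; sum = 0.000496429 ms.
Processing at 1 router(s): 1 × 1.2 ms = 1.2 ms.
End-to-end = 1.223 ms.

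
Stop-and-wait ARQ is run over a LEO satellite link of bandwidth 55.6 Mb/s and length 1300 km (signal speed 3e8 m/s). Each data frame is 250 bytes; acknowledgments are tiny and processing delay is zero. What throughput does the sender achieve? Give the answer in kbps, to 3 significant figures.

t_tx = L/R = 2000/55600000 = 3.59712e-05 s.
t_prop = 1300000/300000000 = 0.00433333 s; RTT = 0.00866667 s.
Cycle = t_tx + RTT = 0.00870264 s.
Throughput = L / cycle = 2000 / 0.00870264 = 230 kbps.

230 kbps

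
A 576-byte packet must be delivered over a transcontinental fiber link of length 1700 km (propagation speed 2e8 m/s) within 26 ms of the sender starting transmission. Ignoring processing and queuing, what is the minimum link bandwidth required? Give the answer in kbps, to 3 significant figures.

263 kbps

L = 4608 bits.
Propagation delay = 1700000 / 200000000 = 8.5 ms.
Transmission budget = 26 − 8.5 = 17.5 ms.
R ≥ L / t_tx = 4608 bits / 0.0175 s = 263 kbps.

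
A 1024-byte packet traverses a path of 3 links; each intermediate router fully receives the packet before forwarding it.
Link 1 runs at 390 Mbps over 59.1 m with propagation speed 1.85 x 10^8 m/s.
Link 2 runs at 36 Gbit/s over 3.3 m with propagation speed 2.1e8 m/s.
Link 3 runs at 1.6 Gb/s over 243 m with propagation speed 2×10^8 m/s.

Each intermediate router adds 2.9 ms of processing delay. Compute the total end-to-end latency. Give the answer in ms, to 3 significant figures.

L = 1024 × 8 = 8192 bits.
Transmission delays (L/R per hop): 0.0210051, 0.000227556, 0.00512 ms; sum = 0.0263527 ms.
Propagation delays (d/s per hop): 0.000319459, 1.57143e-05, 0.001215 ms; sum = 0.00155017 ms.
Processing at 2 router(s): 2 × 2.9 ms = 5.8 ms.
End-to-end = 5.83 ms.

5.83 ms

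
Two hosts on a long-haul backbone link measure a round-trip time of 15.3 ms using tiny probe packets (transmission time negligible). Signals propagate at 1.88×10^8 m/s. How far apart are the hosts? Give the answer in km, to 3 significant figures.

1440 km

One-way propagation = RTT/2 = 7.65 ms.
d = s × t = 188000000 × 0.00765 = 1440 km.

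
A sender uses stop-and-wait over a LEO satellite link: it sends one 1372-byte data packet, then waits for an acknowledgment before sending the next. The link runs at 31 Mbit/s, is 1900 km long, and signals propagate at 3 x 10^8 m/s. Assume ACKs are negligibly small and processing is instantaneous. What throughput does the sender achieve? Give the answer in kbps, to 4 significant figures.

843.0 kbps

t_tx = L/R = 10976/31000000 = 0.000354065 s.
t_prop = 1900000/300000000 = 0.00633333 s; RTT = 0.0126667 s.
Cycle = t_tx + RTT = 0.0130207 s.
Throughput = L / cycle = 10976 / 0.0130207 = 843.0 kbps.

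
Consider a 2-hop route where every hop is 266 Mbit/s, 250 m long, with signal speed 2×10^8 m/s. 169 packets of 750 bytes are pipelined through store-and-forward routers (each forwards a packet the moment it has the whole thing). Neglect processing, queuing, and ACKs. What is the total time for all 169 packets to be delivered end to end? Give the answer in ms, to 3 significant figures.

Per-hop transmission t_tx = L/R = 6000/266000000 = 0.0225564 ms.
Per-hop propagation t_prop = 250/200000000 = 0.00125 ms.
Pipeline fill: first packet needs 2·t_tx to clear all hops; remaining 168 packets each add one t_tx.
Total = (2+169-1)·t_tx + 2·t_prop = 170·0.0225564 + 2·0.00125 = 3.84 ms.

3.84 ms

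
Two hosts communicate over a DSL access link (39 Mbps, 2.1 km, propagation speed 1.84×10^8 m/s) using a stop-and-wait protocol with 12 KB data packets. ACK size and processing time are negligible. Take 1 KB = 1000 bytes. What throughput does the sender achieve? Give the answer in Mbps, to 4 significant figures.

38.64 Mbps

t_tx = L/R = 96000/39000000 = 0.00246154 s.
t_prop = 2100/184000000 = 1.1413e-05 s; RTT = 2.28261e-05 s.
Cycle = t_tx + RTT = 0.00248436 s.
Throughput = L / cycle = 96000 / 0.00248436 = 38.64 Mbps.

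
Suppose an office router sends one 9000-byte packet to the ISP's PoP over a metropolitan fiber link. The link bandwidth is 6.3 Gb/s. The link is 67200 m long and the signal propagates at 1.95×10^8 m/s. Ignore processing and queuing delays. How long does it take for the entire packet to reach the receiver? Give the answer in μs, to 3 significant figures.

356 μs

L = 9000 × 8 = 72000 bits.
Transmission delay = L/R = 72000 / 6300000000 = 11.4286 μs.
Propagation delay = d/s = 67200 m / 195000000 m/s = 344.615 μs.
Total = 356 μs.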